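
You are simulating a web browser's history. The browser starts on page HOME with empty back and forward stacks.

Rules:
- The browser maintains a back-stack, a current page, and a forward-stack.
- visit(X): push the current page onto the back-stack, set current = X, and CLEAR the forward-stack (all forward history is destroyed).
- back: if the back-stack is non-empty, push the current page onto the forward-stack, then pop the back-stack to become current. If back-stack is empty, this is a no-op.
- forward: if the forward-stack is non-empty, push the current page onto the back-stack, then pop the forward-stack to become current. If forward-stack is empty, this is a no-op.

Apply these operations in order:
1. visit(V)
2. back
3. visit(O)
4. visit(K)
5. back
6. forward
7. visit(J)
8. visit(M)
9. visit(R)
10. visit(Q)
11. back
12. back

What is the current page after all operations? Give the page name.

Answer: M

Derivation:
After 1 (visit(V)): cur=V back=1 fwd=0
After 2 (back): cur=HOME back=0 fwd=1
After 3 (visit(O)): cur=O back=1 fwd=0
After 4 (visit(K)): cur=K back=2 fwd=0
After 5 (back): cur=O back=1 fwd=1
After 6 (forward): cur=K back=2 fwd=0
After 7 (visit(J)): cur=J back=3 fwd=0
After 8 (visit(M)): cur=M back=4 fwd=0
After 9 (visit(R)): cur=R back=5 fwd=0
After 10 (visit(Q)): cur=Q back=6 fwd=0
After 11 (back): cur=R back=5 fwd=1
After 12 (back): cur=M back=4 fwd=2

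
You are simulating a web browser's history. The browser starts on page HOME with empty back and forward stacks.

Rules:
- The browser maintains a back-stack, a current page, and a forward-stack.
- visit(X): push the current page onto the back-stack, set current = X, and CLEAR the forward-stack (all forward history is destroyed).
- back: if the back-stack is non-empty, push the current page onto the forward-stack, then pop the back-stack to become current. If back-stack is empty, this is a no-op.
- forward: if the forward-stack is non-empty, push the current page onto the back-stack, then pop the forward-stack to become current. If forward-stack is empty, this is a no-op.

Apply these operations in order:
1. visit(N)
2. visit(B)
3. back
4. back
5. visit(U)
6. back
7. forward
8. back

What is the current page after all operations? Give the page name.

After 1 (visit(N)): cur=N back=1 fwd=0
After 2 (visit(B)): cur=B back=2 fwd=0
After 3 (back): cur=N back=1 fwd=1
After 4 (back): cur=HOME back=0 fwd=2
After 5 (visit(U)): cur=U back=1 fwd=0
After 6 (back): cur=HOME back=0 fwd=1
After 7 (forward): cur=U back=1 fwd=0
After 8 (back): cur=HOME back=0 fwd=1

Answer: HOME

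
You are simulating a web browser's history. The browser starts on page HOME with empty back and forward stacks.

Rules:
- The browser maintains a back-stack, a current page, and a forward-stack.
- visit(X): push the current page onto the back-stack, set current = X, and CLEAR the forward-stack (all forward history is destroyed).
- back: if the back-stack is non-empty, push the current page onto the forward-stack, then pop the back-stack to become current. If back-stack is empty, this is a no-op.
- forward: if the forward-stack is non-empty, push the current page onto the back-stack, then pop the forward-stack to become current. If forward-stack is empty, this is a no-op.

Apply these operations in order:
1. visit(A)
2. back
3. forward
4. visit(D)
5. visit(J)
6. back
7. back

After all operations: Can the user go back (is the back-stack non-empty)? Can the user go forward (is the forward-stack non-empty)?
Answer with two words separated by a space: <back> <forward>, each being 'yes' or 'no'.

Answer: yes yes

Derivation:
After 1 (visit(A)): cur=A back=1 fwd=0
After 2 (back): cur=HOME back=0 fwd=1
After 3 (forward): cur=A back=1 fwd=0
After 4 (visit(D)): cur=D back=2 fwd=0
After 5 (visit(J)): cur=J back=3 fwd=0
After 6 (back): cur=D back=2 fwd=1
After 7 (back): cur=A back=1 fwd=2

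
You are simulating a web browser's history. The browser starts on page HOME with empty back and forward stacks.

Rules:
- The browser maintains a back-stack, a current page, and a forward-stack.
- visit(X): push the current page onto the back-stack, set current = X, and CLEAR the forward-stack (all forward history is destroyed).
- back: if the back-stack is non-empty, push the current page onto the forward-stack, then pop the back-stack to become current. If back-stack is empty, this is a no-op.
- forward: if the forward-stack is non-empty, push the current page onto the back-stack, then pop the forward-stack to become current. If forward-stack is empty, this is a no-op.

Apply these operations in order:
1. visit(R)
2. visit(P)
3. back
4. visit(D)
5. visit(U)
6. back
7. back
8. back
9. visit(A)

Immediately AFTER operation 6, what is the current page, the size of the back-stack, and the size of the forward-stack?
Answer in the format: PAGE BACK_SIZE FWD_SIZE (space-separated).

After 1 (visit(R)): cur=R back=1 fwd=0
After 2 (visit(P)): cur=P back=2 fwd=0
After 3 (back): cur=R back=1 fwd=1
After 4 (visit(D)): cur=D back=2 fwd=0
After 5 (visit(U)): cur=U back=3 fwd=0
After 6 (back): cur=D back=2 fwd=1

D 2 1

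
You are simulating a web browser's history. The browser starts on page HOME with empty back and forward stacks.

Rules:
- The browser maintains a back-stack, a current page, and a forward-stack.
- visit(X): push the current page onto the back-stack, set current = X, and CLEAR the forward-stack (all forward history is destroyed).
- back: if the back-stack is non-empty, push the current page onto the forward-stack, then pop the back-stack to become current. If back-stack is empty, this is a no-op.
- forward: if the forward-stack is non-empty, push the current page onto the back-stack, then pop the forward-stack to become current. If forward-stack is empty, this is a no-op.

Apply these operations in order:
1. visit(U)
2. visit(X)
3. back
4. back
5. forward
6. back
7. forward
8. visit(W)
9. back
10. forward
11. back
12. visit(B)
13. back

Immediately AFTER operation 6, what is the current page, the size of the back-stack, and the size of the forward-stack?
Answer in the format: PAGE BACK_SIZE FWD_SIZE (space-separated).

After 1 (visit(U)): cur=U back=1 fwd=0
After 2 (visit(X)): cur=X back=2 fwd=0
After 3 (back): cur=U back=1 fwd=1
After 4 (back): cur=HOME back=0 fwd=2
After 5 (forward): cur=U back=1 fwd=1
After 6 (back): cur=HOME back=0 fwd=2

HOME 0 2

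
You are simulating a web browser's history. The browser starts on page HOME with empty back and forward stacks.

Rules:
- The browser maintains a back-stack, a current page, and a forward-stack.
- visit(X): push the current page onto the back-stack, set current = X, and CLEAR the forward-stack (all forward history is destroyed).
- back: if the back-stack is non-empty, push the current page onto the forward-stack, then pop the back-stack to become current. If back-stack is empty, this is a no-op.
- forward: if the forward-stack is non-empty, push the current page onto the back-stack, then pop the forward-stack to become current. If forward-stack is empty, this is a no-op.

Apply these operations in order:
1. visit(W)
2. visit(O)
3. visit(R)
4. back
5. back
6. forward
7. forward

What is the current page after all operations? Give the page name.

Answer: R

Derivation:
After 1 (visit(W)): cur=W back=1 fwd=0
After 2 (visit(O)): cur=O back=2 fwd=0
After 3 (visit(R)): cur=R back=3 fwd=0
After 4 (back): cur=O back=2 fwd=1
After 5 (back): cur=W back=1 fwd=2
After 6 (forward): cur=O back=2 fwd=1
After 7 (forward): cur=R back=3 fwd=0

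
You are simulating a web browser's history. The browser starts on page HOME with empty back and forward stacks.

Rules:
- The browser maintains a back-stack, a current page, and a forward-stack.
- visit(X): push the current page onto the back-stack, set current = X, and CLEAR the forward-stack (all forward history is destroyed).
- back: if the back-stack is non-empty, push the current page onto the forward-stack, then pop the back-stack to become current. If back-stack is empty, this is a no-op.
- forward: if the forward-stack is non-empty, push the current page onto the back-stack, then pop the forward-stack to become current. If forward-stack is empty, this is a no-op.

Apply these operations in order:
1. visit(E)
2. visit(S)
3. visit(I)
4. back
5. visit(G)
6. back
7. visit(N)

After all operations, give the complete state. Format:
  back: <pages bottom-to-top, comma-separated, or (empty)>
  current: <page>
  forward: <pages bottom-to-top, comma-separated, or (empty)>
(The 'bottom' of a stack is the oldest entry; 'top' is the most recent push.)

After 1 (visit(E)): cur=E back=1 fwd=0
After 2 (visit(S)): cur=S back=2 fwd=0
After 3 (visit(I)): cur=I back=3 fwd=0
After 4 (back): cur=S back=2 fwd=1
After 5 (visit(G)): cur=G back=3 fwd=0
After 6 (back): cur=S back=2 fwd=1
After 7 (visit(N)): cur=N back=3 fwd=0

Answer: back: HOME,E,S
current: N
forward: (empty)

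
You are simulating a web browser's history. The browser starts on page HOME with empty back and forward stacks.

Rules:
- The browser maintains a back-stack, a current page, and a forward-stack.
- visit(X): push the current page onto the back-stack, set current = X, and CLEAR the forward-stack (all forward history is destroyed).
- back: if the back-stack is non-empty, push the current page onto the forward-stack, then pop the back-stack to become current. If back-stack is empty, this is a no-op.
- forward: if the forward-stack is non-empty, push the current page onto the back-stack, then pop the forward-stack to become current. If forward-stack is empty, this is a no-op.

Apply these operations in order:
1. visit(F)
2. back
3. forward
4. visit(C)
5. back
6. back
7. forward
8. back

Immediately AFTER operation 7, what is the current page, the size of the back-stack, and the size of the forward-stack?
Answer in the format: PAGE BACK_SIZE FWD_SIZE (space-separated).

After 1 (visit(F)): cur=F back=1 fwd=0
After 2 (back): cur=HOME back=0 fwd=1
After 3 (forward): cur=F back=1 fwd=0
After 4 (visit(C)): cur=C back=2 fwd=0
After 5 (back): cur=F back=1 fwd=1
After 6 (back): cur=HOME back=0 fwd=2
After 7 (forward): cur=F back=1 fwd=1

F 1 1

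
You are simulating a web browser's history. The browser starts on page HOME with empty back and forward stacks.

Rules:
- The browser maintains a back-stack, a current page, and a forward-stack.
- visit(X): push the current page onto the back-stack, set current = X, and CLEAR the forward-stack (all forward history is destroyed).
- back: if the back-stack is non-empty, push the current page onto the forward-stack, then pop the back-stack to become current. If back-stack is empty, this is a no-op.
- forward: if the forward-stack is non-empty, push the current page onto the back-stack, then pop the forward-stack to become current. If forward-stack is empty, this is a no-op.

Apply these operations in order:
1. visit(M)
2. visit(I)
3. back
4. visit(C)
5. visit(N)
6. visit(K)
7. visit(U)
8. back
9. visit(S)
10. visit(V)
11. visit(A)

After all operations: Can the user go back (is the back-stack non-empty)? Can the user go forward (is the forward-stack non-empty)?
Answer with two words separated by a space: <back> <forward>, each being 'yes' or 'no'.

After 1 (visit(M)): cur=M back=1 fwd=0
After 2 (visit(I)): cur=I back=2 fwd=0
After 3 (back): cur=M back=1 fwd=1
After 4 (visit(C)): cur=C back=2 fwd=0
After 5 (visit(N)): cur=N back=3 fwd=0
After 6 (visit(K)): cur=K back=4 fwd=0
After 7 (visit(U)): cur=U back=5 fwd=0
After 8 (back): cur=K back=4 fwd=1
After 9 (visit(S)): cur=S back=5 fwd=0
After 10 (visit(V)): cur=V back=6 fwd=0
After 11 (visit(A)): cur=A back=7 fwd=0

Answer: yes no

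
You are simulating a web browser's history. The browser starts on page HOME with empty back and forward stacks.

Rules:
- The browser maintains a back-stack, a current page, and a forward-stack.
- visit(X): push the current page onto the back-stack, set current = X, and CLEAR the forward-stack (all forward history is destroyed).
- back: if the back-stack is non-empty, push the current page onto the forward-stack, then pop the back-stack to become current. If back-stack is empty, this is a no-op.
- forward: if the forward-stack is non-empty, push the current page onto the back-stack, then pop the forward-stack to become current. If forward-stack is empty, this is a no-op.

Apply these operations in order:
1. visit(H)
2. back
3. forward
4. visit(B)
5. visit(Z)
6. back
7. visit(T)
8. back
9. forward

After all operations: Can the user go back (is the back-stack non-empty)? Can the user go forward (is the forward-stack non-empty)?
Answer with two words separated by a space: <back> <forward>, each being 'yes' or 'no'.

Answer: yes no

Derivation:
After 1 (visit(H)): cur=H back=1 fwd=0
After 2 (back): cur=HOME back=0 fwd=1
After 3 (forward): cur=H back=1 fwd=0
After 4 (visit(B)): cur=B back=2 fwd=0
After 5 (visit(Z)): cur=Z back=3 fwd=0
After 6 (back): cur=B back=2 fwd=1
After 7 (visit(T)): cur=T back=3 fwd=0
After 8 (back): cur=B back=2 fwd=1
After 9 (forward): cur=T back=3 fwd=0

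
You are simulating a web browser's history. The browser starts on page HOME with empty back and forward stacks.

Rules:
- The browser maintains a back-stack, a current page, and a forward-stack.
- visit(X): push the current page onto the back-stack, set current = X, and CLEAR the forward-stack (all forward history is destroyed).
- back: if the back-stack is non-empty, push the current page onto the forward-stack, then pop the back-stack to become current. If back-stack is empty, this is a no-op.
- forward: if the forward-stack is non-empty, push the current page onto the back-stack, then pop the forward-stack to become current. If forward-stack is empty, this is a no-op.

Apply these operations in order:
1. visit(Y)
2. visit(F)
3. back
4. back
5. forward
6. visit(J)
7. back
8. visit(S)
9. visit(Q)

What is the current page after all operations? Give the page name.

After 1 (visit(Y)): cur=Y back=1 fwd=0
After 2 (visit(F)): cur=F back=2 fwd=0
After 3 (back): cur=Y back=1 fwd=1
After 4 (back): cur=HOME back=0 fwd=2
After 5 (forward): cur=Y back=1 fwd=1
After 6 (visit(J)): cur=J back=2 fwd=0
After 7 (back): cur=Y back=1 fwd=1
After 8 (visit(S)): cur=S back=2 fwd=0
After 9 (visit(Q)): cur=Q back=3 fwd=0

Answer: Q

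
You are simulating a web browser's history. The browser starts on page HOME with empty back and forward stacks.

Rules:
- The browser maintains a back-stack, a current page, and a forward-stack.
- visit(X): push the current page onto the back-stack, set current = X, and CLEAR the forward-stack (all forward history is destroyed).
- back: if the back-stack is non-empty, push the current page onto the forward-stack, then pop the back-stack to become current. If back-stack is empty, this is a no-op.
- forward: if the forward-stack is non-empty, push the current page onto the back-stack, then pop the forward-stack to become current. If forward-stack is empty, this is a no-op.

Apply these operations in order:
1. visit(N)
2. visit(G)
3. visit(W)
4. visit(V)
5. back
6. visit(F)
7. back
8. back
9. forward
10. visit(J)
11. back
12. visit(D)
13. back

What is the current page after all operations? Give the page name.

After 1 (visit(N)): cur=N back=1 fwd=0
After 2 (visit(G)): cur=G back=2 fwd=0
After 3 (visit(W)): cur=W back=3 fwd=0
After 4 (visit(V)): cur=V back=4 fwd=0
After 5 (back): cur=W back=3 fwd=1
After 6 (visit(F)): cur=F back=4 fwd=0
After 7 (back): cur=W back=3 fwd=1
After 8 (back): cur=G back=2 fwd=2
After 9 (forward): cur=W back=3 fwd=1
After 10 (visit(J)): cur=J back=4 fwd=0
After 11 (back): cur=W back=3 fwd=1
After 12 (visit(D)): cur=D back=4 fwd=0
After 13 (back): cur=W back=3 fwd=1

Answer: W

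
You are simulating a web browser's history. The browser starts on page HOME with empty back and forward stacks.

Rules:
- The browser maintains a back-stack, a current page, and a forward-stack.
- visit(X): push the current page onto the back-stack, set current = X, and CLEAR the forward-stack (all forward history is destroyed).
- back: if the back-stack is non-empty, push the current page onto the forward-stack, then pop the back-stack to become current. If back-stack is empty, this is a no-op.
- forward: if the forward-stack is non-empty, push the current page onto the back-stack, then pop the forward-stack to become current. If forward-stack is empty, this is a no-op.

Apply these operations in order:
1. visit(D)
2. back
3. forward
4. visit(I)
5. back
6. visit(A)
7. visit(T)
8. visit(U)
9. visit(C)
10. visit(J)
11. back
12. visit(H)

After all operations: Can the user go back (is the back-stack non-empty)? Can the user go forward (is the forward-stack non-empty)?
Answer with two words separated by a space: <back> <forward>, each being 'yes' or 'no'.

After 1 (visit(D)): cur=D back=1 fwd=0
After 2 (back): cur=HOME back=0 fwd=1
After 3 (forward): cur=D back=1 fwd=0
After 4 (visit(I)): cur=I back=2 fwd=0
After 5 (back): cur=D back=1 fwd=1
After 6 (visit(A)): cur=A back=2 fwd=0
After 7 (visit(T)): cur=T back=3 fwd=0
After 8 (visit(U)): cur=U back=4 fwd=0
After 9 (visit(C)): cur=C back=5 fwd=0
After 10 (visit(J)): cur=J back=6 fwd=0
After 11 (back): cur=C back=5 fwd=1
After 12 (visit(H)): cur=H back=6 fwd=0

Answer: yes no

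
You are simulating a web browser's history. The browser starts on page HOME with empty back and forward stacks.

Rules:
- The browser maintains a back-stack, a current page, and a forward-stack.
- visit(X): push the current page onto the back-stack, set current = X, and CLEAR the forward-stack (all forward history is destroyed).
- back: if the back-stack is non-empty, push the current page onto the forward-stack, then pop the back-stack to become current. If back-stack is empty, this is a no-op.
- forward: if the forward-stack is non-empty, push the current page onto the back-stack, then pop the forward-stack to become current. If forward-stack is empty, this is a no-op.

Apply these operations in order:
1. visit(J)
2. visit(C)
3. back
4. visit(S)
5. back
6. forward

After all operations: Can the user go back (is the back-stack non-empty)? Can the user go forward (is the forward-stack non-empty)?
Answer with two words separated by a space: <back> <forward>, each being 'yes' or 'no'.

Answer: yes no

Derivation:
After 1 (visit(J)): cur=J back=1 fwd=0
After 2 (visit(C)): cur=C back=2 fwd=0
After 3 (back): cur=J back=1 fwd=1
After 4 (visit(S)): cur=S back=2 fwd=0
After 5 (back): cur=J back=1 fwd=1
After 6 (forward): cur=S back=2 fwd=0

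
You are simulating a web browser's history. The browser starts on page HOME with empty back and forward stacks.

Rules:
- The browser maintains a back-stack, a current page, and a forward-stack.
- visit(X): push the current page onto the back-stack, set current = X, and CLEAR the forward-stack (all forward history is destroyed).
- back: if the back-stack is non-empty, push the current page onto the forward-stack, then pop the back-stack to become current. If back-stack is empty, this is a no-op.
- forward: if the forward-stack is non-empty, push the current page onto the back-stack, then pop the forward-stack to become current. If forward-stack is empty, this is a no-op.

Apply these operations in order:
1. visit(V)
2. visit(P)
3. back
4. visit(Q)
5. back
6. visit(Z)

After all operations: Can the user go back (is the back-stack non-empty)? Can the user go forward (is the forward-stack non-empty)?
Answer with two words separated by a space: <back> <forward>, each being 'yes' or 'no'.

Answer: yes no

Derivation:
After 1 (visit(V)): cur=V back=1 fwd=0
After 2 (visit(P)): cur=P back=2 fwd=0
After 3 (back): cur=V back=1 fwd=1
After 4 (visit(Q)): cur=Q back=2 fwd=0
After 5 (back): cur=V back=1 fwd=1
After 6 (visit(Z)): cur=Z back=2 fwd=0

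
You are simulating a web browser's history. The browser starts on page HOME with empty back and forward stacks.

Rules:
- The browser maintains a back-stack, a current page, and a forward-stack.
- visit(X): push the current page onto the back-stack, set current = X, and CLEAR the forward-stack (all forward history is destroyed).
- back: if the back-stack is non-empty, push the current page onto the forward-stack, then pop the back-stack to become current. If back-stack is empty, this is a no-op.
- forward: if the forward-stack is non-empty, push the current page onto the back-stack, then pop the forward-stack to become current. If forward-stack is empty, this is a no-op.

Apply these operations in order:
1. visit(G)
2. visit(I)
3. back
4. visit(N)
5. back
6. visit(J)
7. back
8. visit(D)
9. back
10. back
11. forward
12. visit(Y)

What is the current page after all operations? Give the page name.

Answer: Y

Derivation:
After 1 (visit(G)): cur=G back=1 fwd=0
After 2 (visit(I)): cur=I back=2 fwd=0
After 3 (back): cur=G back=1 fwd=1
After 4 (visit(N)): cur=N back=2 fwd=0
After 5 (back): cur=G back=1 fwd=1
After 6 (visit(J)): cur=J back=2 fwd=0
After 7 (back): cur=G back=1 fwd=1
After 8 (visit(D)): cur=D back=2 fwd=0
After 9 (back): cur=G back=1 fwd=1
After 10 (back): cur=HOME back=0 fwd=2
After 11 (forward): cur=G back=1 fwd=1
After 12 (visit(Y)): cur=Y back=2 fwd=0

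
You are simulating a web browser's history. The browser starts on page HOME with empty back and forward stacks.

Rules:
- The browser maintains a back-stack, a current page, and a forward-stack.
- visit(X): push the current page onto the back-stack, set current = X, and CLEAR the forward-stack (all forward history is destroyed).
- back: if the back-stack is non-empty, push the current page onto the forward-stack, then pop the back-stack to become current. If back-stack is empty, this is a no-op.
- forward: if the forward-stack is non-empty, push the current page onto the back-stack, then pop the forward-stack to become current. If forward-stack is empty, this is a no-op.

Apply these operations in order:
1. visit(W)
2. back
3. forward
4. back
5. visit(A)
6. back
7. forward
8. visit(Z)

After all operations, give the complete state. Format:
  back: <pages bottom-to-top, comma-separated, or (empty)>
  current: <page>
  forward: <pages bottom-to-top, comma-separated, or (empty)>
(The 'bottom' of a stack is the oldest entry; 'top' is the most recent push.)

Answer: back: HOME,A
current: Z
forward: (empty)

Derivation:
After 1 (visit(W)): cur=W back=1 fwd=0
After 2 (back): cur=HOME back=0 fwd=1
After 3 (forward): cur=W back=1 fwd=0
After 4 (back): cur=HOME back=0 fwd=1
After 5 (visit(A)): cur=A back=1 fwd=0
After 6 (back): cur=HOME back=0 fwd=1
After 7 (forward): cur=A back=1 fwd=0
After 8 (visit(Z)): cur=Z back=2 fwd=0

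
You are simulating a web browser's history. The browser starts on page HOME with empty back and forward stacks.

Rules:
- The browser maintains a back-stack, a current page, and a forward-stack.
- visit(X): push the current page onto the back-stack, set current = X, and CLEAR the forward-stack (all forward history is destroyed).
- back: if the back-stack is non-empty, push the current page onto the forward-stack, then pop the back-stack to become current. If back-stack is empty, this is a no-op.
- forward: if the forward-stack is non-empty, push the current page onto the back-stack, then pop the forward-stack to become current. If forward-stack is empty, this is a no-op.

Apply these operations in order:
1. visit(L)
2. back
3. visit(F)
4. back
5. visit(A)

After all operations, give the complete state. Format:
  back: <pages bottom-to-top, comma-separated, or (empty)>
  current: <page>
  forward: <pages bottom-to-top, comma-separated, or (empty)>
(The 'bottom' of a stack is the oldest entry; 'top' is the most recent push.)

Answer: back: HOME
current: A
forward: (empty)

Derivation:
After 1 (visit(L)): cur=L back=1 fwd=0
After 2 (back): cur=HOME back=0 fwd=1
After 3 (visit(F)): cur=F back=1 fwd=0
After 4 (back): cur=HOME back=0 fwd=1
After 5 (visit(A)): cur=A back=1 fwd=0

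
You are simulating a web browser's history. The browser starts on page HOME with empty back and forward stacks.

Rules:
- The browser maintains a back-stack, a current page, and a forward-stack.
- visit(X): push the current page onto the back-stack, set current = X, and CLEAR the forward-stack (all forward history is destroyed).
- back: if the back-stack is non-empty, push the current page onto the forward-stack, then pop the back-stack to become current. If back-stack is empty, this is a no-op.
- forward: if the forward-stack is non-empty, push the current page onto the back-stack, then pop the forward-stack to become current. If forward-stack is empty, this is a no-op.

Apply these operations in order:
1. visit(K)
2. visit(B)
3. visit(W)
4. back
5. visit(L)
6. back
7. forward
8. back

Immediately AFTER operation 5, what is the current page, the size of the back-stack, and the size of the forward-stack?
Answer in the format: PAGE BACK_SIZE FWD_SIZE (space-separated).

After 1 (visit(K)): cur=K back=1 fwd=0
After 2 (visit(B)): cur=B back=2 fwd=0
After 3 (visit(W)): cur=W back=3 fwd=0
After 4 (back): cur=B back=2 fwd=1
After 5 (visit(L)): cur=L back=3 fwd=0

L 3 0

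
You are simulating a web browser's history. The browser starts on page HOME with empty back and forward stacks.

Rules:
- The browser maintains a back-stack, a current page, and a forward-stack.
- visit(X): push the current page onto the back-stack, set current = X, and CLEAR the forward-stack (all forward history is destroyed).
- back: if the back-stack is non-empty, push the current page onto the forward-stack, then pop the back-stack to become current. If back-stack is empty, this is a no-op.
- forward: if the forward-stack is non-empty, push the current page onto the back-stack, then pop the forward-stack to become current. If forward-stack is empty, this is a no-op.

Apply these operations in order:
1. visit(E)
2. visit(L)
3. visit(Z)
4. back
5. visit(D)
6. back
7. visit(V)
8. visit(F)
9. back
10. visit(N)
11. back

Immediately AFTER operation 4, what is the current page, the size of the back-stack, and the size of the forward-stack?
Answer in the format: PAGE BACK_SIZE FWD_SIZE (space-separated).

After 1 (visit(E)): cur=E back=1 fwd=0
After 2 (visit(L)): cur=L back=2 fwd=0
After 3 (visit(Z)): cur=Z back=3 fwd=0
After 4 (back): cur=L back=2 fwd=1

L 2 1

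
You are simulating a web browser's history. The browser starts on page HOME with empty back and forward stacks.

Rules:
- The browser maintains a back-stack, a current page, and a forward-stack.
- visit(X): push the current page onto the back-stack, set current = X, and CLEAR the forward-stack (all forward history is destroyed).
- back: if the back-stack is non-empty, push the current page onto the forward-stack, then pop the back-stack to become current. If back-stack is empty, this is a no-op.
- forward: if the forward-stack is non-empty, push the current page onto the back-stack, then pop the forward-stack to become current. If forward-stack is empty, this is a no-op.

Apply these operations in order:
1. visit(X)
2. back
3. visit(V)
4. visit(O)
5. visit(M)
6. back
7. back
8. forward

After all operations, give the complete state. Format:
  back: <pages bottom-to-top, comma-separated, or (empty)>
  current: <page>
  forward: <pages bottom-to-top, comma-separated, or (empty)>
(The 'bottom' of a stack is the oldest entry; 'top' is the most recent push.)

Answer: back: HOME,V
current: O
forward: M

Derivation:
After 1 (visit(X)): cur=X back=1 fwd=0
After 2 (back): cur=HOME back=0 fwd=1
After 3 (visit(V)): cur=V back=1 fwd=0
After 4 (visit(O)): cur=O back=2 fwd=0
After 5 (visit(M)): cur=M back=3 fwd=0
After 6 (back): cur=O back=2 fwd=1
After 7 (back): cur=V back=1 fwd=2
After 8 (forward): cur=O back=2 fwd=1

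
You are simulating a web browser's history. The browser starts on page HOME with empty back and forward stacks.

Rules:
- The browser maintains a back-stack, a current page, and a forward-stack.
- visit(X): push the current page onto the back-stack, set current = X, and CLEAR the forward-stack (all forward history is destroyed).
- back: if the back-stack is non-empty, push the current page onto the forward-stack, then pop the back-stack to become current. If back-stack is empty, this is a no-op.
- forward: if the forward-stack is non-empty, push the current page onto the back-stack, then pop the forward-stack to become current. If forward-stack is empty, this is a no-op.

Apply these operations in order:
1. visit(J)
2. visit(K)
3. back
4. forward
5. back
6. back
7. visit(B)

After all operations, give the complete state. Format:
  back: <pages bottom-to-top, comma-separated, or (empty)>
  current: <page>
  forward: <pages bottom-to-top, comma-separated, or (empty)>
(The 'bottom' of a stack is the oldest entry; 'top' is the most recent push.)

After 1 (visit(J)): cur=J back=1 fwd=0
After 2 (visit(K)): cur=K back=2 fwd=0
After 3 (back): cur=J back=1 fwd=1
After 4 (forward): cur=K back=2 fwd=0
After 5 (back): cur=J back=1 fwd=1
After 6 (back): cur=HOME back=0 fwd=2
After 7 (visit(B)): cur=B back=1 fwd=0

Answer: back: HOME
current: B
forward: (empty)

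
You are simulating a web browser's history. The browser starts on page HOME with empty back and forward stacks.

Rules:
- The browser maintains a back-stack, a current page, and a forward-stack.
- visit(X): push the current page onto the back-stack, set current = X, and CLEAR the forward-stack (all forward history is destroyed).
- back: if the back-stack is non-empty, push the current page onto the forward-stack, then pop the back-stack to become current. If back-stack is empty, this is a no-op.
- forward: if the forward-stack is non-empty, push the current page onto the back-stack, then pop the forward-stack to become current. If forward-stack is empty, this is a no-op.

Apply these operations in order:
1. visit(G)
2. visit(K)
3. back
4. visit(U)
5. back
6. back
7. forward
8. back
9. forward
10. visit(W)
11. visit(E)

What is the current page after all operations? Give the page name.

Answer: E

Derivation:
After 1 (visit(G)): cur=G back=1 fwd=0
After 2 (visit(K)): cur=K back=2 fwd=0
After 3 (back): cur=G back=1 fwd=1
After 4 (visit(U)): cur=U back=2 fwd=0
After 5 (back): cur=G back=1 fwd=1
After 6 (back): cur=HOME back=0 fwd=2
After 7 (forward): cur=G back=1 fwd=1
After 8 (back): cur=HOME back=0 fwd=2
After 9 (forward): cur=G back=1 fwd=1
After 10 (visit(W)): cur=W back=2 fwd=0
After 11 (visit(E)): cur=E back=3 fwd=0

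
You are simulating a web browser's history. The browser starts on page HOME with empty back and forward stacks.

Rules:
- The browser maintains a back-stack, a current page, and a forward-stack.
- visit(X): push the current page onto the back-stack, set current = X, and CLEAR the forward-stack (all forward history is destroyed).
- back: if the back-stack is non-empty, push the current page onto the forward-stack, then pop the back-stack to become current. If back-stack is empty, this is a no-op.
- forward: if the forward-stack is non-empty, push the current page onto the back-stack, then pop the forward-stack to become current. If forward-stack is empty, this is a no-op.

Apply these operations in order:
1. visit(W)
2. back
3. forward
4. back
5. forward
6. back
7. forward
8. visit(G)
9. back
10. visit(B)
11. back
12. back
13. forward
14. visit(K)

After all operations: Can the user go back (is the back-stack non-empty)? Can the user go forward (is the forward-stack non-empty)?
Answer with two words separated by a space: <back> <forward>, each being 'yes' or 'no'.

Answer: yes no

Derivation:
After 1 (visit(W)): cur=W back=1 fwd=0
After 2 (back): cur=HOME back=0 fwd=1
After 3 (forward): cur=W back=1 fwd=0
After 4 (back): cur=HOME back=0 fwd=1
After 5 (forward): cur=W back=1 fwd=0
After 6 (back): cur=HOME back=0 fwd=1
After 7 (forward): cur=W back=1 fwd=0
After 8 (visit(G)): cur=G back=2 fwd=0
After 9 (back): cur=W back=1 fwd=1
After 10 (visit(B)): cur=B back=2 fwd=0
After 11 (back): cur=W back=1 fwd=1
After 12 (back): cur=HOME back=0 fwd=2
After 13 (forward): cur=W back=1 fwd=1
After 14 (visit(K)): cur=K back=2 fwd=0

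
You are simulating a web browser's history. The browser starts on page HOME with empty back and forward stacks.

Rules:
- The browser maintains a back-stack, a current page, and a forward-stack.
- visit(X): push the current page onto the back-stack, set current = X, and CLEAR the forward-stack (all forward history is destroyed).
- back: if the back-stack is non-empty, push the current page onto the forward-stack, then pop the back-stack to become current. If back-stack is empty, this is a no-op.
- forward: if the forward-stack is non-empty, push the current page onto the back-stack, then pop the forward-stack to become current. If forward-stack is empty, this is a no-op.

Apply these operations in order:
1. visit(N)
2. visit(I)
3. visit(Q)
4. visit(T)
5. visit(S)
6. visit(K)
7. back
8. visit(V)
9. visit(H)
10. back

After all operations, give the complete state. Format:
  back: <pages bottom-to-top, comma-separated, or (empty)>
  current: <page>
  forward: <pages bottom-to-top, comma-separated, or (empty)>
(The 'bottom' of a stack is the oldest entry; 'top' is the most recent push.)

Answer: back: HOME,N,I,Q,T,S
current: V
forward: H

Derivation:
After 1 (visit(N)): cur=N back=1 fwd=0
After 2 (visit(I)): cur=I back=2 fwd=0
After 3 (visit(Q)): cur=Q back=3 fwd=0
After 4 (visit(T)): cur=T back=4 fwd=0
After 5 (visit(S)): cur=S back=5 fwd=0
After 6 (visit(K)): cur=K back=6 fwd=0
After 7 (back): cur=S back=5 fwd=1
After 8 (visit(V)): cur=V back=6 fwd=0
After 9 (visit(H)): cur=H back=7 fwd=0
After 10 (back): cur=V back=6 fwd=1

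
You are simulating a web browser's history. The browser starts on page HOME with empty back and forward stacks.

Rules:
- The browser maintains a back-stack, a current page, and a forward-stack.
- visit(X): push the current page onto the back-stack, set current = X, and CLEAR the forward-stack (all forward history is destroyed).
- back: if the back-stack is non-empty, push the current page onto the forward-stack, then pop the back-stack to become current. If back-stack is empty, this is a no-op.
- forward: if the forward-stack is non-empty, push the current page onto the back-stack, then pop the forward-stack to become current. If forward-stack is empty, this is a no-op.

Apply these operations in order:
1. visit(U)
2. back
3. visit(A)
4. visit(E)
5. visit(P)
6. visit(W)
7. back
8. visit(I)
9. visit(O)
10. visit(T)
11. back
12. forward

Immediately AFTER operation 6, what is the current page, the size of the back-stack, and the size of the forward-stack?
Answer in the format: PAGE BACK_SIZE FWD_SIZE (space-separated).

After 1 (visit(U)): cur=U back=1 fwd=0
After 2 (back): cur=HOME back=0 fwd=1
After 3 (visit(A)): cur=A back=1 fwd=0
After 4 (visit(E)): cur=E back=2 fwd=0
After 5 (visit(P)): cur=P back=3 fwd=0
After 6 (visit(W)): cur=W back=4 fwd=0

W 4 0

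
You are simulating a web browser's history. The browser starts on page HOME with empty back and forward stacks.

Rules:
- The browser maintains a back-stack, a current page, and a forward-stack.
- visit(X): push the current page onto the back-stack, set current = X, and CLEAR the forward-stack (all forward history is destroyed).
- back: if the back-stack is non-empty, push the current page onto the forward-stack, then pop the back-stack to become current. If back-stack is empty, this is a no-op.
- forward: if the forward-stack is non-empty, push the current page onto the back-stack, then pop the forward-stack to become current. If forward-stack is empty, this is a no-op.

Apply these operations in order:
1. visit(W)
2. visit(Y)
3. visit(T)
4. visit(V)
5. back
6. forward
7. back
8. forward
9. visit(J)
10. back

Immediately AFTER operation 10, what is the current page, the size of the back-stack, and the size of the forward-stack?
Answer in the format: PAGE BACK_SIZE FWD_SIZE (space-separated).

After 1 (visit(W)): cur=W back=1 fwd=0
After 2 (visit(Y)): cur=Y back=2 fwd=0
After 3 (visit(T)): cur=T back=3 fwd=0
After 4 (visit(V)): cur=V back=4 fwd=0
After 5 (back): cur=T back=3 fwd=1
After 6 (forward): cur=V back=4 fwd=0
After 7 (back): cur=T back=3 fwd=1
After 8 (forward): cur=V back=4 fwd=0
After 9 (visit(J)): cur=J back=5 fwd=0
After 10 (back): cur=V back=4 fwd=1

V 4 1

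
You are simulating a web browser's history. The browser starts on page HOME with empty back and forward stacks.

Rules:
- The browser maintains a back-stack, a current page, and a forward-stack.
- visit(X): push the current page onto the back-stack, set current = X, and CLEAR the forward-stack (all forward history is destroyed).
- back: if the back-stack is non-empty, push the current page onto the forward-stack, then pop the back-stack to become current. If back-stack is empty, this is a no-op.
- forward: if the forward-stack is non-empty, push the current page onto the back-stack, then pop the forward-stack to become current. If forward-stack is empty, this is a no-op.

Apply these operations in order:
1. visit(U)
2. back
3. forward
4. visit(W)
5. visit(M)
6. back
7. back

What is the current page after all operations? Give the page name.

Answer: U

Derivation:
After 1 (visit(U)): cur=U back=1 fwd=0
After 2 (back): cur=HOME back=0 fwd=1
After 3 (forward): cur=U back=1 fwd=0
After 4 (visit(W)): cur=W back=2 fwd=0
After 5 (visit(M)): cur=M back=3 fwd=0
After 6 (back): cur=W back=2 fwd=1
After 7 (back): cur=U back=1 fwd=2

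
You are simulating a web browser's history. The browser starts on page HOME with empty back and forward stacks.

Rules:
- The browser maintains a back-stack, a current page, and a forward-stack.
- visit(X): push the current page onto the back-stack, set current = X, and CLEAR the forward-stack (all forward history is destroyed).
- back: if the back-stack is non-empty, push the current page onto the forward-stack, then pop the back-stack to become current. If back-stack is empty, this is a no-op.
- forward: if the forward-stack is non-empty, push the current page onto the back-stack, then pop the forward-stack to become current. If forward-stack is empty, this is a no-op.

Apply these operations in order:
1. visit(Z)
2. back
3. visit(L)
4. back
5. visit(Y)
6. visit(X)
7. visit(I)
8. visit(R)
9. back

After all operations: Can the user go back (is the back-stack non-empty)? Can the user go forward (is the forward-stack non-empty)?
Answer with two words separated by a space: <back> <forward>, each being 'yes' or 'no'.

Answer: yes yes

Derivation:
After 1 (visit(Z)): cur=Z back=1 fwd=0
After 2 (back): cur=HOME back=0 fwd=1
After 3 (visit(L)): cur=L back=1 fwd=0
After 4 (back): cur=HOME back=0 fwd=1
After 5 (visit(Y)): cur=Y back=1 fwd=0
After 6 (visit(X)): cur=X back=2 fwd=0
After 7 (visit(I)): cur=I back=3 fwd=0
After 8 (visit(R)): cur=R back=4 fwd=0
After 9 (back): cur=I back=3 fwd=1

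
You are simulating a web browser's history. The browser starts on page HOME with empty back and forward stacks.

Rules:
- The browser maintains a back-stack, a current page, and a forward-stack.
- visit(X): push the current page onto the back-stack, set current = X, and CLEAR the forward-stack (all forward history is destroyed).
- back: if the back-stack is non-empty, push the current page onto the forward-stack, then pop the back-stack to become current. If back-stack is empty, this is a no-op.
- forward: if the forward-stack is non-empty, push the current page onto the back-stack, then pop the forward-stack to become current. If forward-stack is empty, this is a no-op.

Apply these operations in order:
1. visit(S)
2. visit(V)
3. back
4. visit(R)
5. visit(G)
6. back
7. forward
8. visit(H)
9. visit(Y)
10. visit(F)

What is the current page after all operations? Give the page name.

Answer: F

Derivation:
After 1 (visit(S)): cur=S back=1 fwd=0
After 2 (visit(V)): cur=V back=2 fwd=0
After 3 (back): cur=S back=1 fwd=1
After 4 (visit(R)): cur=R back=2 fwd=0
After 5 (visit(G)): cur=G back=3 fwd=0
After 6 (back): cur=R back=2 fwd=1
After 7 (forward): cur=G back=3 fwd=0
After 8 (visit(H)): cur=H back=4 fwd=0
After 9 (visit(Y)): cur=Y back=5 fwd=0
After 10 (visit(F)): cur=F back=6 fwd=0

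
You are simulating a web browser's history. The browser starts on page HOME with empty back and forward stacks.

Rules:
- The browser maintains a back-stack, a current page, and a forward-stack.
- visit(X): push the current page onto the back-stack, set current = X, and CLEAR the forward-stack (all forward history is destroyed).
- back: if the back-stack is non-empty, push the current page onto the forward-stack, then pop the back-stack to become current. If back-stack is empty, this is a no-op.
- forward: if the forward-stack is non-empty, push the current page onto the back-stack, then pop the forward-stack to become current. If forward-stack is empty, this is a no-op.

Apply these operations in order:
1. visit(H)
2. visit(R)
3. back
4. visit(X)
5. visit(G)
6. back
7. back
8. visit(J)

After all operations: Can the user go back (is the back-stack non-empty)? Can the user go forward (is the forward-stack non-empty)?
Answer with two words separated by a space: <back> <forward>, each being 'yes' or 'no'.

Answer: yes no

Derivation:
After 1 (visit(H)): cur=H back=1 fwd=0
After 2 (visit(R)): cur=R back=2 fwd=0
After 3 (back): cur=H back=1 fwd=1
After 4 (visit(X)): cur=X back=2 fwd=0
After 5 (visit(G)): cur=G back=3 fwd=0
After 6 (back): cur=X back=2 fwd=1
After 7 (back): cur=H back=1 fwd=2
After 8 (visit(J)): cur=J back=2 fwd=0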